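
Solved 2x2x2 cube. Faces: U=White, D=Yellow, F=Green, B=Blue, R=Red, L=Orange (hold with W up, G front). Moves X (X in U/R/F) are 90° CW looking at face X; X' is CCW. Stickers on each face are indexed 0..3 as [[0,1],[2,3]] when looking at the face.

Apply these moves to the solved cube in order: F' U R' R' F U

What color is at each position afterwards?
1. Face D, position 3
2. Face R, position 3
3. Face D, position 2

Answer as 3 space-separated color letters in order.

Answer: W B Y

Derivation:
After move 1 (F'): F=GGGG U=WWRR R=YRYR D=OOYY L=OWOW
After move 2 (U): U=RWRW F=YRGG R=BBYR B=OWBB L=GGOW
After move 3 (R'): R=BRBY U=RBRO F=YWGW D=ORYG B=YWOB
After move 4 (R'): R=RYBB U=RORY F=YBGO D=OWYW B=GWRB
After move 5 (F): F=GYOB U=ROWG R=RYYB D=BRYW L=GOOW
After move 6 (U): U=WRGO F=RYOB R=GWYB B=GORB L=GYOW
Query 1: D[3] = W
Query 2: R[3] = B
Query 3: D[2] = Y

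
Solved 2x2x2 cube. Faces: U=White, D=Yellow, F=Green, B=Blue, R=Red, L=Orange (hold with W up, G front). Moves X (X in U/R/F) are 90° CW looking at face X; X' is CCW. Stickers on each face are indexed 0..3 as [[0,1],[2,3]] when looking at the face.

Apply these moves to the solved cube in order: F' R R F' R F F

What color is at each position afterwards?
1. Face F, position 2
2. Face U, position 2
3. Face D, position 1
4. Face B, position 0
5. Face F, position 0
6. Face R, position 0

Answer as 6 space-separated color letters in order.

Answer: W G R R R R

Derivation:
After move 1 (F'): F=GGGG U=WWRR R=YRYR D=OOYY L=OWOW
After move 2 (R): R=YYRR U=WGRG F=GOGY D=OBYB B=RBWB
After move 3 (R): R=RYRY U=WORY F=GBGB D=OWYR B=GBGB
After move 4 (F'): F=BBGG U=WORR R=WYOY D=WWYR L=OYOR
After move 5 (R): R=OWYY U=WBRG F=BWGR D=WGYG B=RBOB
After move 6 (F): F=GBRW U=WBRY R=RWGY D=YOYG L=OWOG
After move 7 (F): F=RGWB U=WBGW R=RWYY D=GRYG L=OYOO
Query 1: F[2] = W
Query 2: U[2] = G
Query 3: D[1] = R
Query 4: B[0] = R
Query 5: F[0] = R
Query 6: R[0] = R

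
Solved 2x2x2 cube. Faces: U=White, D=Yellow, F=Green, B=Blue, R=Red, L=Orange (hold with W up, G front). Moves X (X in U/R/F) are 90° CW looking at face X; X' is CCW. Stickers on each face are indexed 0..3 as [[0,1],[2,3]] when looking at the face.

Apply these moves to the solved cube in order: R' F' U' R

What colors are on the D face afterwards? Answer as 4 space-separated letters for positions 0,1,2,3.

Answer: O Y Y G

Derivation:
After move 1 (R'): R=RRRR U=WBWB F=GWGW D=YGYG B=YBYB
After move 2 (F'): F=WWGG U=WBRR R=GRYR D=OOYG L=OBOW
After move 3 (U'): U=BRWR F=OBGG R=WWYR B=GRYB L=YBOW
After move 4 (R): R=YWRW U=BBWG F=OOGG D=OYYG B=RRRB
Query: D face = OYYG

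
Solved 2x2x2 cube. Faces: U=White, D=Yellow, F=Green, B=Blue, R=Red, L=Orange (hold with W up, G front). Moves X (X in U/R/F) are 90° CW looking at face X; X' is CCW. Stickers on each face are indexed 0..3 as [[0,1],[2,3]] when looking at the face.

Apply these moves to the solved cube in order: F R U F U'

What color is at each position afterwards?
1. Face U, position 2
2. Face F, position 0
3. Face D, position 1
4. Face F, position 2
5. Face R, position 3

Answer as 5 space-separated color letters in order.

After move 1 (F): F=GGGG U=WWOO R=WRWR D=RRYY L=OYOY
After move 2 (R): R=WWRR U=WGOG F=GRGY D=RBYB B=OBWB
After move 3 (U): U=OWGG F=WWGY R=OBRR B=OYWB L=GROY
After move 4 (F): F=GWYW U=OWYR R=GBGR D=ROYB L=GROB
After move 5 (U'): U=WROY F=GRYW R=GWGR B=GBWB L=OYOB
Query 1: U[2] = O
Query 2: F[0] = G
Query 3: D[1] = O
Query 4: F[2] = Y
Query 5: R[3] = R

Answer: O G O Y R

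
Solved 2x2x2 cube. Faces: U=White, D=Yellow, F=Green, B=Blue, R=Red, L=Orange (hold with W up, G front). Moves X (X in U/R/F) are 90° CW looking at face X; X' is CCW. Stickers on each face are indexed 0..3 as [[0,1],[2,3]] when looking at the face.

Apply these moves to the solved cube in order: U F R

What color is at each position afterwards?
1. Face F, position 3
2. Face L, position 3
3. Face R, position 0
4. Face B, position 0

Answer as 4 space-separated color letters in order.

After move 1 (U): U=WWWW F=RRGG R=BBRR B=OOBB L=GGOO
After move 2 (F): F=GRGR U=WWOG R=WBWR D=RBYY L=GYOY
After move 3 (R): R=WWRB U=WROR F=GBGY D=RBYO B=GOWB
Query 1: F[3] = Y
Query 2: L[3] = Y
Query 3: R[0] = W
Query 4: B[0] = G

Answer: Y Y W G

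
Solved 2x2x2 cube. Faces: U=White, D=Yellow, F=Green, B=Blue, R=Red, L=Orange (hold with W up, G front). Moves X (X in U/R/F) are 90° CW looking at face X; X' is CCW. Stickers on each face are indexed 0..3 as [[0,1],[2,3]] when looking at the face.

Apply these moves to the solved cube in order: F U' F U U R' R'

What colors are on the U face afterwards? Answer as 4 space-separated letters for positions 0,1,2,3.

After move 1 (F): F=GGGG U=WWOO R=WRWR D=RRYY L=OYOY
After move 2 (U'): U=WOWO F=OYGG R=GGWR B=WRBB L=BBOY
After move 3 (F): F=GOGY U=WOYB R=WGOR D=WGYY L=BROR
After move 4 (U): U=YWBO F=WGGY R=WROR B=BRBB L=GOOR
After move 5 (U): U=BYOW F=WRGY R=BROR B=GOBB L=WGOR
After move 6 (R'): R=RRBO U=BBOG F=WYGW D=WRYY B=YOGB
After move 7 (R'): R=RORB U=BGOY F=WBGG D=WYYW B=YORB
Query: U face = BGOY

Answer: B G O Y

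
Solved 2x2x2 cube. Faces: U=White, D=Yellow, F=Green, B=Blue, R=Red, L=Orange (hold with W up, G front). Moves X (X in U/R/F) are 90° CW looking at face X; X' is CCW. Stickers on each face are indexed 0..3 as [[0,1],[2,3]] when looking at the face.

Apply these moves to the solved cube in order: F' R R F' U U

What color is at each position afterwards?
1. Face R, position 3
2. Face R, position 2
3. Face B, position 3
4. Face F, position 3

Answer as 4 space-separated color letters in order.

Answer: Y O B G

Derivation:
After move 1 (F'): F=GGGG U=WWRR R=YRYR D=OOYY L=OWOW
After move 2 (R): R=YYRR U=WGRG F=GOGY D=OBYB B=RBWB
After move 3 (R): R=RYRY U=WORY F=GBGB D=OWYR B=GBGB
After move 4 (F'): F=BBGG U=WORR R=WYOY D=WWYR L=OYOR
After move 5 (U): U=RWRO F=WYGG R=GBOY B=OYGB L=BBOR
After move 6 (U): U=RROW F=GBGG R=OYOY B=BBGB L=WYOR
Query 1: R[3] = Y
Query 2: R[2] = O
Query 3: B[3] = B
Query 4: F[3] = G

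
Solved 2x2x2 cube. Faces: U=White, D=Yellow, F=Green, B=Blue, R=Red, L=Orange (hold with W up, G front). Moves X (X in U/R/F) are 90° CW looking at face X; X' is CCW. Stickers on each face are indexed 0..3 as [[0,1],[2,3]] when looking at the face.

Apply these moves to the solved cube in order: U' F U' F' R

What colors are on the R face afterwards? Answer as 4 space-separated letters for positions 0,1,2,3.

After move 1 (U'): U=WWWW F=OOGG R=GGRR B=RRBB L=BBOO
After move 2 (F): F=GOGO U=WWOB R=WGWR D=RGYY L=BYOY
After move 3 (U'): U=WBWO F=BYGO R=GOWR B=WGBB L=RROY
After move 4 (F'): F=YOBG U=WBGW R=GORR D=RYYY L=ROOW
After move 5 (R): R=RGRO U=WOGG F=YYBY D=RBYW B=WGBB
Query: R face = RGRO

Answer: R G R O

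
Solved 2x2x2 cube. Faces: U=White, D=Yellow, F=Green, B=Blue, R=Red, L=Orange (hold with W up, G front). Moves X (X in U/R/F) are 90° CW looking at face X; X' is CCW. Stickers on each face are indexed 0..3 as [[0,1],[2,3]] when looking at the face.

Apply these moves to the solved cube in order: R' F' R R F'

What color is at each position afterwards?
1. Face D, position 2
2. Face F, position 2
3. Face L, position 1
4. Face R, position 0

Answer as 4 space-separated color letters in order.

After move 1 (R'): R=RRRR U=WBWB F=GWGW D=YGYG B=YBYB
After move 2 (F'): F=WWGG U=WBRR R=GRYR D=OOYG L=OBOW
After move 3 (R): R=YGRR U=WWRG F=WOGG D=OYYY B=RBBB
After move 4 (R): R=RYRG U=WORG F=WYGY D=OBYR B=GBWB
After move 5 (F'): F=YYWG U=WORR R=BYOG D=BWYR L=OGOR
Query 1: D[2] = Y
Query 2: F[2] = W
Query 3: L[1] = G
Query 4: R[0] = B

Answer: Y W G B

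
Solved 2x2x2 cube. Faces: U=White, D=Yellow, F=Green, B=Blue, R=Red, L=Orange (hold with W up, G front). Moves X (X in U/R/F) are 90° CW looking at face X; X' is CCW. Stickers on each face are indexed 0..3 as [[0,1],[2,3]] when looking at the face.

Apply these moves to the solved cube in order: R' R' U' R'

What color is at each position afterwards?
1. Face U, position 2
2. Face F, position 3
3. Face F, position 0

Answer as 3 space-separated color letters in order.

Answer: W W O

Derivation:
After move 1 (R'): R=RRRR U=WBWB F=GWGW D=YGYG B=YBYB
After move 2 (R'): R=RRRR U=WYWY F=GBGB D=YWYW B=GBGB
After move 3 (U'): U=YYWW F=OOGB R=GBRR B=RRGB L=GBOO
After move 4 (R'): R=BRGR U=YGWR F=OYGW D=YOYB B=WRWB
Query 1: U[2] = W
Query 2: F[3] = W
Query 3: F[0] = O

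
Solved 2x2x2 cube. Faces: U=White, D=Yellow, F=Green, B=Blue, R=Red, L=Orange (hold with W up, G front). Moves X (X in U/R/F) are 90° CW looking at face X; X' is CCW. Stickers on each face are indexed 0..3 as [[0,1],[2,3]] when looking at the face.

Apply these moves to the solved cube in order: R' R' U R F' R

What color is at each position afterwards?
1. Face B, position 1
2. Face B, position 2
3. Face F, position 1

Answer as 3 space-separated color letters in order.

Answer: O R O

Derivation:
After move 1 (R'): R=RRRR U=WBWB F=GWGW D=YGYG B=YBYB
After move 2 (R'): R=RRRR U=WYWY F=GBGB D=YWYW B=GBGB
After move 3 (U): U=WWYY F=RRGB R=GBRR B=OOGB L=GBOO
After move 4 (R): R=RGRB U=WRYB F=RWGW D=YGYO B=YOWB
After move 5 (F'): F=WWRG U=WRRR R=GGYB D=BOYO L=GBOY
After move 6 (R): R=YGBG U=WWRG F=WORO D=BWYY B=RORB
Query 1: B[1] = O
Query 2: B[2] = R
Query 3: F[1] = O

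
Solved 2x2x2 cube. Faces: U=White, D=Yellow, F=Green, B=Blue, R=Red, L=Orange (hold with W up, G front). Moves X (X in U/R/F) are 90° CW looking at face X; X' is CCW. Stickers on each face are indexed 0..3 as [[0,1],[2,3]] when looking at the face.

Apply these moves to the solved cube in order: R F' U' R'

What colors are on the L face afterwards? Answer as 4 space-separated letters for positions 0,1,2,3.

After move 1 (R): R=RRRR U=WGWG F=GYGY D=YBYB B=WBWB
After move 2 (F'): F=YYGG U=WGRR R=BRYR D=OOYB L=OGOW
After move 3 (U'): U=GRWR F=OGGG R=YYYR B=BRWB L=WBOW
After move 4 (R'): R=YRYY U=GWWB F=ORGR D=OGYG B=BROB
Query: L face = WBOW

Answer: W B O W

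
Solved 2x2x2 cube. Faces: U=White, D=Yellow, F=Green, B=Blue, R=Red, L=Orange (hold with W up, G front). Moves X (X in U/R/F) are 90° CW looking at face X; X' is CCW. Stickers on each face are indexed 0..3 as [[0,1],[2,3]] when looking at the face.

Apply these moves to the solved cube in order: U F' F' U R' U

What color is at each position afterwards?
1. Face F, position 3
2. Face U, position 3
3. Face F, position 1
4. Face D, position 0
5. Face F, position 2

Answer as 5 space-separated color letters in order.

Answer: W B R W R

Derivation:
After move 1 (U): U=WWWW F=RRGG R=BBRR B=OOBB L=GGOO
After move 2 (F'): F=RGRG U=WWBR R=YBYR D=GOYY L=GWOW
After move 3 (F'): F=GGRR U=WWYY R=OBGR D=WWYY L=GROB
After move 4 (U): U=YWYW F=OBRR R=OOGR B=GRBB L=GGOB
After move 5 (R'): R=OROG U=YBYG F=OWRW D=WBYR B=YRWB
After move 6 (U): U=YYGB F=ORRW R=YROG B=GGWB L=OWOB
Query 1: F[3] = W
Query 2: U[3] = B
Query 3: F[1] = R
Query 4: D[0] = W
Query 5: F[2] = R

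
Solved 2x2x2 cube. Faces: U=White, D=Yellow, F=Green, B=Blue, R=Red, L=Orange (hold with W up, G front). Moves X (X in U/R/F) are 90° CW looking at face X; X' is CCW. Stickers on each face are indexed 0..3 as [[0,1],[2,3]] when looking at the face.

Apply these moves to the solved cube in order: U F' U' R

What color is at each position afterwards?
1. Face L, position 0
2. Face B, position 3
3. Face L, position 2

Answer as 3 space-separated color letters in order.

After move 1 (U): U=WWWW F=RRGG R=BBRR B=OOBB L=GGOO
After move 2 (F'): F=RGRG U=WWBR R=YBYR D=GOYY L=GWOW
After move 3 (U'): U=WRWB F=GWRG R=RGYR B=YBBB L=OOOW
After move 4 (R): R=YRRG U=WWWG F=GORY D=GBYY B=BBRB
Query 1: L[0] = O
Query 2: B[3] = B
Query 3: L[2] = O

Answer: O B O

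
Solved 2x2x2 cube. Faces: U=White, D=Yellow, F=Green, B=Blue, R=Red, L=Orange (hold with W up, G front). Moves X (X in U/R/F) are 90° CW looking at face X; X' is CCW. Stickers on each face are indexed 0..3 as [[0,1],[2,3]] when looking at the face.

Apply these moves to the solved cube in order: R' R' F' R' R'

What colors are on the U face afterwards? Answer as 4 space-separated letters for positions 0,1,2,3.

After move 1 (R'): R=RRRR U=WBWB F=GWGW D=YGYG B=YBYB
After move 2 (R'): R=RRRR U=WYWY F=GBGB D=YWYW B=GBGB
After move 3 (F'): F=BBGG U=WYRR R=WRYR D=OOYW L=OYOW
After move 4 (R'): R=RRWY U=WGRG F=BYGR D=OBYG B=WBOB
After move 5 (R'): R=RYRW U=WORW F=BGGG D=OYYR B=GBBB
Query: U face = WORW

Answer: W O R W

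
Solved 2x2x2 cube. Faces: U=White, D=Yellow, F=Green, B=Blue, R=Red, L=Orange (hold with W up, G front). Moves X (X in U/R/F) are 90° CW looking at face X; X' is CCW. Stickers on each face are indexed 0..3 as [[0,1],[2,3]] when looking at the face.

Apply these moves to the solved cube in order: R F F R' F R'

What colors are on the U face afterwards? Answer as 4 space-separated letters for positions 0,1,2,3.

Answer: W W R B

Derivation:
After move 1 (R): R=RRRR U=WGWG F=GYGY D=YBYB B=WBWB
After move 2 (F): F=GGYY U=WGOO R=WRGR D=RRYB L=OYOB
After move 3 (F): F=YGYG U=WGBY R=OROR D=GWYB L=OROR
After move 4 (R'): R=RROO U=WWBW F=YGYY D=GGYG B=BBWB
After move 5 (F): F=YYYG U=WWRR R=BRWO D=ORYG L=OGOG
After move 6 (R'): R=ROBW U=WWRB F=YWYR D=OYYG B=GBRB
Query: U face = WWRB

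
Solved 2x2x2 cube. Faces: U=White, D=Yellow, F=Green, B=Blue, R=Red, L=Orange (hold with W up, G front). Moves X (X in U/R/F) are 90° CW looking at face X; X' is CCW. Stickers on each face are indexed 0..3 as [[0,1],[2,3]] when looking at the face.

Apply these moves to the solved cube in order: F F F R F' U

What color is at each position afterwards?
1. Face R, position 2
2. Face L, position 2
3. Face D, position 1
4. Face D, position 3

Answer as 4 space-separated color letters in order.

Answer: O O W B

Derivation:
After move 1 (F): F=GGGG U=WWOO R=WRWR D=RRYY L=OYOY
After move 2 (F): F=GGGG U=WWYY R=OROR D=WWYY L=OROR
After move 3 (F): F=GGGG U=WWRR R=YRYR D=OOYY L=OWOW
After move 4 (R): R=YYRR U=WGRG F=GOGY D=OBYB B=RBWB
After move 5 (F'): F=OYGG U=WGYR R=BYOR D=WWYB L=OGOR
After move 6 (U): U=YWRG F=BYGG R=RBOR B=OGWB L=OYOR
Query 1: R[2] = O
Query 2: L[2] = O
Query 3: D[1] = W
Query 4: D[3] = B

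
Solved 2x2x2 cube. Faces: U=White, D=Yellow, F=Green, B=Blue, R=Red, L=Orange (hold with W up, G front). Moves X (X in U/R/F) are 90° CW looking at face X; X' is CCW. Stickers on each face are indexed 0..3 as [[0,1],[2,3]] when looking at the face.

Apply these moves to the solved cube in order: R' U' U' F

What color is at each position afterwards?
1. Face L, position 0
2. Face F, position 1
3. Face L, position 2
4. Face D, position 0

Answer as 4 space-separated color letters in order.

After move 1 (R'): R=RRRR U=WBWB F=GWGW D=YGYG B=YBYB
After move 2 (U'): U=BBWW F=OOGW R=GWRR B=RRYB L=YBOO
After move 3 (U'): U=BWBW F=YBGW R=OORR B=GWYB L=RROO
After move 4 (F): F=GYWB U=BWOR R=BOWR D=ROYG L=RYOG
Query 1: L[0] = R
Query 2: F[1] = Y
Query 3: L[2] = O
Query 4: D[0] = R

Answer: R Y O R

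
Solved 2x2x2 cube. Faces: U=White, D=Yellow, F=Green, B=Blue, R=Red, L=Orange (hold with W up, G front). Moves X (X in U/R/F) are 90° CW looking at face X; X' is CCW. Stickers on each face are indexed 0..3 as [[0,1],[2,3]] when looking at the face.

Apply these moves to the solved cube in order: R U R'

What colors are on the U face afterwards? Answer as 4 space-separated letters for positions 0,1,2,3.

After move 1 (R): R=RRRR U=WGWG F=GYGY D=YBYB B=WBWB
After move 2 (U): U=WWGG F=RRGY R=WBRR B=OOWB L=GYOO
After move 3 (R'): R=BRWR U=WWGO F=RWGG D=YRYY B=BOBB
Query: U face = WWGO

Answer: W W G O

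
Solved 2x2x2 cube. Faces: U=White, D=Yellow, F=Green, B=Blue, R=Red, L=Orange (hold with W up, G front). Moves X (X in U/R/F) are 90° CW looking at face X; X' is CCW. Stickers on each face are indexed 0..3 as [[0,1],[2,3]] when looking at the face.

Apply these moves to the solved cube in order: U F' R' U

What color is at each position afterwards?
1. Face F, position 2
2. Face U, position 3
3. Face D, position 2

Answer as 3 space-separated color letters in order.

After move 1 (U): U=WWWW F=RRGG R=BBRR B=OOBB L=GGOO
After move 2 (F'): F=RGRG U=WWBR R=YBYR D=GOYY L=GWOW
After move 3 (R'): R=BRYY U=WBBO F=RWRR D=GGYG B=YOOB
After move 4 (U): U=BWOB F=BRRR R=YOYY B=GWOB L=RWOW
Query 1: F[2] = R
Query 2: U[3] = B
Query 3: D[2] = Y

Answer: R B Y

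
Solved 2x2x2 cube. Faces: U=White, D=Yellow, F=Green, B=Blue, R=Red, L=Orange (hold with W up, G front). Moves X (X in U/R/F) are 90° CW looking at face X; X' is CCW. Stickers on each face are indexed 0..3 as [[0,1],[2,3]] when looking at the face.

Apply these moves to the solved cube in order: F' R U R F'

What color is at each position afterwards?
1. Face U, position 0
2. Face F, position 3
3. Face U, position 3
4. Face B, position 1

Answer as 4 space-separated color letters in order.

After move 1 (F'): F=GGGG U=WWRR R=YRYR D=OOYY L=OWOW
After move 2 (R): R=YYRR U=WGRG F=GOGY D=OBYB B=RBWB
After move 3 (U): U=RWGG F=YYGY R=RBRR B=OWWB L=GOOW
After move 4 (R): R=RRRB U=RYGY F=YBGB D=OWYO B=GWWB
After move 5 (F'): F=BBYG U=RYRR R=WROB D=OWYO L=GYOG
Query 1: U[0] = R
Query 2: F[3] = G
Query 3: U[3] = R
Query 4: B[1] = W

Answer: R G R W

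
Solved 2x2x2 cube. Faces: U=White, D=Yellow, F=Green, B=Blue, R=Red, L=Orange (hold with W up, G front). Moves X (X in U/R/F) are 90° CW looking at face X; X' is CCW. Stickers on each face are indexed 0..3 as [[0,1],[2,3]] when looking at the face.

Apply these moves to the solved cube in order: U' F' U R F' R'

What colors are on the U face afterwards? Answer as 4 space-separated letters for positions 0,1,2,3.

After move 1 (U'): U=WWWW F=OOGG R=GGRR B=RRBB L=BBOO
After move 2 (F'): F=OGOG U=WWGR R=YGYR D=BOYY L=BWOW
After move 3 (U): U=GWRW F=YGOG R=RRYR B=BWBB L=OGOW
After move 4 (R): R=YRRR U=GGRG F=YOOY D=BBYB B=WWWB
After move 5 (F'): F=OYYO U=GGYR R=BRBR D=GWYB L=OGOR
After move 6 (R'): R=RRBB U=GWYW F=OGYR D=GYYO B=BWWB
Query: U face = GWYW

Answer: G W Y W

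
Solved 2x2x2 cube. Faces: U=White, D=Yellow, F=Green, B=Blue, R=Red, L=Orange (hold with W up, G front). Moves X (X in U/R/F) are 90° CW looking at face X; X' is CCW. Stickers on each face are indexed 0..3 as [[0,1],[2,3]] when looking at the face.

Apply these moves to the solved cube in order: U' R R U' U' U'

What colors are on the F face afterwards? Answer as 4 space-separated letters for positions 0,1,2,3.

After move 1 (U'): U=WWWW F=OOGG R=GGRR B=RRBB L=BBOO
After move 2 (R): R=RGRG U=WOWG F=OYGY D=YBYR B=WRWB
After move 3 (R): R=RRGG U=WYWY F=OBGR D=YWYW B=GROB
After move 4 (U'): U=YYWW F=BBGR R=OBGG B=RROB L=GROO
After move 5 (U'): U=YWYW F=GRGR R=BBGG B=OBOB L=RROO
After move 6 (U'): U=WWYY F=RRGR R=GRGG B=BBOB L=OBOO
Query: F face = RRGR

Answer: R R G R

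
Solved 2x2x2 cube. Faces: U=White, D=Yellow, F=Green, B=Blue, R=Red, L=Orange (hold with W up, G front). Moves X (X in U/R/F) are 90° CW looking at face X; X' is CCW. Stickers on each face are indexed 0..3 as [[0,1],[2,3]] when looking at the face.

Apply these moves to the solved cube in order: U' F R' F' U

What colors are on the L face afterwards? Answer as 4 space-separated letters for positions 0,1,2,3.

After move 1 (U'): U=WWWW F=OOGG R=GGRR B=RRBB L=BBOO
After move 2 (F): F=GOGO U=WWOB R=WGWR D=RGYY L=BYOY
After move 3 (R'): R=GRWW U=WBOR F=GWGB D=ROYO B=YRGB
After move 4 (F'): F=WBGG U=WBGW R=ORRW D=YYYO L=BROO
After move 5 (U): U=GWWB F=ORGG R=YRRW B=BRGB L=WBOO
Query: L face = WBOO

Answer: W B O O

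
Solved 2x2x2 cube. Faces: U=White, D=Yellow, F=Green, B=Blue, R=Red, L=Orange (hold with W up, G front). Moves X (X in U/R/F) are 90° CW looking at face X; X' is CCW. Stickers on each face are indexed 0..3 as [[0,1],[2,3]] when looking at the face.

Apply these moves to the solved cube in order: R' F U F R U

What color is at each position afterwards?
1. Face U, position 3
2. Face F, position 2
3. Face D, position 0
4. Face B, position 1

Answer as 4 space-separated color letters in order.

After move 1 (R'): R=RRRR U=WBWB F=GWGW D=YGYG B=YBYB
After move 2 (F): F=GGWW U=WBOO R=WRBR D=RRYG L=OYOG
After move 3 (U): U=OWOB F=WRWW R=YBBR B=OYYB L=GGOG
After move 4 (F): F=WWWR U=OWGG R=OBBR D=BYYG L=GROR
After move 5 (R): R=BORB U=OWGR F=WYWG D=BYYO B=GYWB
After move 6 (U): U=GORW F=BOWG R=GYRB B=GRWB L=WYOR
Query 1: U[3] = W
Query 2: F[2] = W
Query 3: D[0] = B
Query 4: B[1] = R

Answer: W W B R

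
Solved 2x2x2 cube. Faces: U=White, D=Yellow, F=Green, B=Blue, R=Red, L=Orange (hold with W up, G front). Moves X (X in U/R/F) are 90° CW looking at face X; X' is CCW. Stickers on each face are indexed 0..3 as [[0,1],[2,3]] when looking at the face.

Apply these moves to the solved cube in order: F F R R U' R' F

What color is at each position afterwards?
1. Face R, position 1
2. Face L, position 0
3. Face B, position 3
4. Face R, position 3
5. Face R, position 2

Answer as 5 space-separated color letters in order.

Answer: O G B R R

Derivation:
After move 1 (F): F=GGGG U=WWOO R=WRWR D=RRYY L=OYOY
After move 2 (F): F=GGGG U=WWYY R=OROR D=WWYY L=OROR
After move 3 (R): R=OORR U=WGYG F=GWGY D=WBYB B=YBWB
After move 4 (R): R=RORO U=WWYY F=GBGB D=WWYY B=GBGB
After move 5 (U'): U=WYWY F=ORGB R=GBRO B=ROGB L=GBOR
After move 6 (R'): R=BOGR U=WGWR F=OYGY D=WRYB B=YOWB
After move 7 (F): F=GOYY U=WGRB R=WORR D=GBYB L=GWOR
Query 1: R[1] = O
Query 2: L[0] = G
Query 3: B[3] = B
Query 4: R[3] = R
Query 5: R[2] = R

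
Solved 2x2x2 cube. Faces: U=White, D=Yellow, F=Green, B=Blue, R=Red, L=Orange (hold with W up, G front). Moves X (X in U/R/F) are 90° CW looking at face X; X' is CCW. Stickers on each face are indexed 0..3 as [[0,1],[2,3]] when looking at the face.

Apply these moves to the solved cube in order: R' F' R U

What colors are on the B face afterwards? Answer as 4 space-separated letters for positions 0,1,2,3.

Answer: O B B B

Derivation:
After move 1 (R'): R=RRRR U=WBWB F=GWGW D=YGYG B=YBYB
After move 2 (F'): F=WWGG U=WBRR R=GRYR D=OOYG L=OBOW
After move 3 (R): R=YGRR U=WWRG F=WOGG D=OYYY B=RBBB
After move 4 (U): U=RWGW F=YGGG R=RBRR B=OBBB L=WOOW
Query: B face = OBBB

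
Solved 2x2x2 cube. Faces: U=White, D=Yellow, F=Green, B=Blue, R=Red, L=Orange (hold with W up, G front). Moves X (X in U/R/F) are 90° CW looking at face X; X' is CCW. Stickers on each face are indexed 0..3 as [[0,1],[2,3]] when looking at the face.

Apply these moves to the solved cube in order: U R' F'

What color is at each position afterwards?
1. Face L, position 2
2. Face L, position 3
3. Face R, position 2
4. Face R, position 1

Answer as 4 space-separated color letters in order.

After move 1 (U): U=WWWW F=RRGG R=BBRR B=OOBB L=GGOO
After move 2 (R'): R=BRBR U=WBWO F=RWGW D=YRYG B=YOYB
After move 3 (F'): F=WWRG U=WBBB R=RRYR D=GOYG L=GOOW
Query 1: L[2] = O
Query 2: L[3] = W
Query 3: R[2] = Y
Query 4: R[1] = R

Answer: O W Y R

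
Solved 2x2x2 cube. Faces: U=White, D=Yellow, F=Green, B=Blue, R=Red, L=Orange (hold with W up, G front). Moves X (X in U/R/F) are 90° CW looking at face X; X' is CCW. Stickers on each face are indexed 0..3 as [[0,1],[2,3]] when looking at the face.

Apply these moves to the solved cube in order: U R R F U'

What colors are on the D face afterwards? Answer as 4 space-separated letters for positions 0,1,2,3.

After move 1 (U): U=WWWW F=RRGG R=BBRR B=OOBB L=GGOO
After move 2 (R): R=RBRB U=WRWG F=RYGY D=YBYO B=WOWB
After move 3 (R): R=RRBB U=WYWY F=RBGO D=YWYW B=GORB
After move 4 (F): F=GROB U=WYOG R=WRYB D=BRYW L=GYOW
After move 5 (U'): U=YGWO F=GYOB R=GRYB B=WRRB L=GOOW
Query: D face = BRYW

Answer: B R Y W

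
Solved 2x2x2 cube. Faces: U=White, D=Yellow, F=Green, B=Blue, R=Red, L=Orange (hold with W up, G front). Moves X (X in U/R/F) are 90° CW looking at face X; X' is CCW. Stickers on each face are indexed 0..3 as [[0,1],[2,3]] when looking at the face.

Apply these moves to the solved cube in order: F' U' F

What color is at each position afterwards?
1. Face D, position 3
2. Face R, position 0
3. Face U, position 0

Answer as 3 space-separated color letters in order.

Answer: Y W W

Derivation:
After move 1 (F'): F=GGGG U=WWRR R=YRYR D=OOYY L=OWOW
After move 2 (U'): U=WRWR F=OWGG R=GGYR B=YRBB L=BBOW
After move 3 (F): F=GOGW U=WRWB R=WGRR D=YGYY L=BOOO
Query 1: D[3] = Y
Query 2: R[0] = W
Query 3: U[0] = W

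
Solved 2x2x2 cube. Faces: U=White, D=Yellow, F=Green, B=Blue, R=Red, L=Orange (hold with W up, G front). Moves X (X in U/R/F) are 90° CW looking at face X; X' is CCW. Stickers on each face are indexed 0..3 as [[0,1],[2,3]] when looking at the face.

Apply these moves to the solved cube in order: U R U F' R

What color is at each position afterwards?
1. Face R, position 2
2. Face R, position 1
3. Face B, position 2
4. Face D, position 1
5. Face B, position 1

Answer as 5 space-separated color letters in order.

Answer: B B W W G

Derivation:
After move 1 (U): U=WWWW F=RRGG R=BBRR B=OOBB L=GGOO
After move 2 (R): R=RBRB U=WRWG F=RYGY D=YBYO B=WOWB
After move 3 (U): U=WWGR F=RBGY R=WORB B=GGWB L=RYOO
After move 4 (F'): F=BYRG U=WWWR R=BOYB D=YOYO L=RROG
After move 5 (R): R=YBBO U=WYWG F=BORO D=YWYG B=RGWB
Query 1: R[2] = B
Query 2: R[1] = B
Query 3: B[2] = W
Query 4: D[1] = W
Query 5: B[1] = G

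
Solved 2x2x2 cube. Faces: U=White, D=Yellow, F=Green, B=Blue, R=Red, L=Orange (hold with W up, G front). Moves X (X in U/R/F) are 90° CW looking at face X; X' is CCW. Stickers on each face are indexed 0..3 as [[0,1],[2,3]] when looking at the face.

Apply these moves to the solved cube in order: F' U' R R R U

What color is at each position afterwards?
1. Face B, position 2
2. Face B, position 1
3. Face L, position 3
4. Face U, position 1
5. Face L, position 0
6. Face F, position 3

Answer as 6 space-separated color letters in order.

Answer: O B W W O R

Derivation:
After move 1 (F'): F=GGGG U=WWRR R=YRYR D=OOYY L=OWOW
After move 2 (U'): U=WRWR F=OWGG R=GGYR B=YRBB L=BBOW
After move 3 (R): R=YGRG U=WWWG F=OOGY D=OBYY B=RRRB
After move 4 (R): R=RYGG U=WOWY F=OBGY D=ORYR B=GRWB
After move 5 (R): R=GRGY U=WBWY F=ORGR D=OWYG B=YROB
After move 6 (U): U=WWYB F=GRGR R=YRGY B=BBOB L=OROW
Query 1: B[2] = O
Query 2: B[1] = B
Query 3: L[3] = W
Query 4: U[1] = W
Query 5: L[0] = O
Query 6: F[3] = R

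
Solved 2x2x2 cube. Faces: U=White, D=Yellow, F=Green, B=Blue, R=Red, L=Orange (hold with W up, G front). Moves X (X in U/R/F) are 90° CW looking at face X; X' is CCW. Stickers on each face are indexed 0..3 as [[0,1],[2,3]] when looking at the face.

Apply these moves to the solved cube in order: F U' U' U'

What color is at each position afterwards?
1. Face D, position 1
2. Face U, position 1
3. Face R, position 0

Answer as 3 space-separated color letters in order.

After move 1 (F): F=GGGG U=WWOO R=WRWR D=RRYY L=OYOY
After move 2 (U'): U=WOWO F=OYGG R=GGWR B=WRBB L=BBOY
After move 3 (U'): U=OOWW F=BBGG R=OYWR B=GGBB L=WROY
After move 4 (U'): U=OWOW F=WRGG R=BBWR B=OYBB L=GGOY
Query 1: D[1] = R
Query 2: U[1] = W
Query 3: R[0] = B

Answer: R W B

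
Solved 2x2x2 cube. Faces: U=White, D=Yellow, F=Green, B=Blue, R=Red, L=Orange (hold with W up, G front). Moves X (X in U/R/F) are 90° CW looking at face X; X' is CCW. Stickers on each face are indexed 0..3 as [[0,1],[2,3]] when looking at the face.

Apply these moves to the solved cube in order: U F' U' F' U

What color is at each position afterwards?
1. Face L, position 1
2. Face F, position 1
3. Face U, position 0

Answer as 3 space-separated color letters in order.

After move 1 (U): U=WWWW F=RRGG R=BBRR B=OOBB L=GGOO
After move 2 (F'): F=RGRG U=WWBR R=YBYR D=GOYY L=GWOW
After move 3 (U'): U=WRWB F=GWRG R=RGYR B=YBBB L=OOOW
After move 4 (F'): F=WGGR U=WRRY R=OGGR D=OWYY L=OBOW
After move 5 (U): U=RWYR F=OGGR R=YBGR B=OBBB L=WGOW
Query 1: L[1] = G
Query 2: F[1] = G
Query 3: U[0] = R

Answer: G G R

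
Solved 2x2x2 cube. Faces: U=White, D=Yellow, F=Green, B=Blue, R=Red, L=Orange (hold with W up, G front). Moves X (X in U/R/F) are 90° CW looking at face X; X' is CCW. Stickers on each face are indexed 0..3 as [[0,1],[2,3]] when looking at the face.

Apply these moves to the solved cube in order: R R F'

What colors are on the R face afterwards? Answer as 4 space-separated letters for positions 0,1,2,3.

After move 1 (R): R=RRRR U=WGWG F=GYGY D=YBYB B=WBWB
After move 2 (R): R=RRRR U=WYWY F=GBGB D=YWYW B=GBGB
After move 3 (F'): F=BBGG U=WYRR R=WRYR D=OOYW L=OYOW
Query: R face = WRYR

Answer: W R Y R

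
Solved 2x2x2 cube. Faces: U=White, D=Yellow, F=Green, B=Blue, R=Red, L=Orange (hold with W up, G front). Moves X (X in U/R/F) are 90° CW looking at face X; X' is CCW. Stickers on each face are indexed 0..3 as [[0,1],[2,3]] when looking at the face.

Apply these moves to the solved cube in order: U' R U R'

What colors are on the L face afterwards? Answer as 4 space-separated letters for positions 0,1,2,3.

After move 1 (U'): U=WWWW F=OOGG R=GGRR B=RRBB L=BBOO
After move 2 (R): R=RGRG U=WOWG F=OYGY D=YBYR B=WRWB
After move 3 (U): U=WWGO F=RGGY R=WRRG B=BBWB L=OYOO
After move 4 (R'): R=RGWR U=WWGB F=RWGO D=YGYY B=RBBB
Query: L face = OYOO

Answer: O Y O O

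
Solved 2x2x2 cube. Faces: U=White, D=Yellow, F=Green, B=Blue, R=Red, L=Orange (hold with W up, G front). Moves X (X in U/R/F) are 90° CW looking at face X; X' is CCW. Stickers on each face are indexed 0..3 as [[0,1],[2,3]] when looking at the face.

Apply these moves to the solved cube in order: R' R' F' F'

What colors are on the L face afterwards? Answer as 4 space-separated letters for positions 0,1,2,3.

After move 1 (R'): R=RRRR U=WBWB F=GWGW D=YGYG B=YBYB
After move 2 (R'): R=RRRR U=WYWY F=GBGB D=YWYW B=GBGB
After move 3 (F'): F=BBGG U=WYRR R=WRYR D=OOYW L=OYOW
After move 4 (F'): F=BGBG U=WYWY R=OROR D=YWYW L=OROR
Query: L face = OROR

Answer: O R O R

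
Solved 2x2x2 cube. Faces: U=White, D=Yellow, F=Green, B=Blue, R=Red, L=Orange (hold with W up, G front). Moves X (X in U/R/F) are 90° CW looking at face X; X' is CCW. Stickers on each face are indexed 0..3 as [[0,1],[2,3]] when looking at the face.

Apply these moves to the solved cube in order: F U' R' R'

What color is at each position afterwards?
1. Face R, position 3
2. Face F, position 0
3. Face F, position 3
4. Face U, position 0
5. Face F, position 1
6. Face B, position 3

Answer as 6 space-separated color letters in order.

Answer: G O W W B B

Derivation:
After move 1 (F): F=GGGG U=WWOO R=WRWR D=RRYY L=OYOY
After move 2 (U'): U=WOWO F=OYGG R=GGWR B=WRBB L=BBOY
After move 3 (R'): R=GRGW U=WBWW F=OOGO D=RYYG B=YRRB
After move 4 (R'): R=RWGG U=WRWY F=OBGW D=ROYO B=GRYB
Query 1: R[3] = G
Query 2: F[0] = O
Query 3: F[3] = W
Query 4: U[0] = W
Query 5: F[1] = B
Query 6: B[3] = B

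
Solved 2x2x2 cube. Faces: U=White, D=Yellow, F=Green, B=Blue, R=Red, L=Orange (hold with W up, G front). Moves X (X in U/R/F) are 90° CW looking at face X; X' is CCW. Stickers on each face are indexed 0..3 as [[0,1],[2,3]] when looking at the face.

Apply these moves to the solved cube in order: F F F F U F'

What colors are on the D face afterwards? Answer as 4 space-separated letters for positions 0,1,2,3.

Answer: G O Y Y

Derivation:
After move 1 (F): F=GGGG U=WWOO R=WRWR D=RRYY L=OYOY
After move 2 (F): F=GGGG U=WWYY R=OROR D=WWYY L=OROR
After move 3 (F): F=GGGG U=WWRR R=YRYR D=OOYY L=OWOW
After move 4 (F): F=GGGG U=WWWW R=RRRR D=YYYY L=OOOO
After move 5 (U): U=WWWW F=RRGG R=BBRR B=OOBB L=GGOO
After move 6 (F'): F=RGRG U=WWBR R=YBYR D=GOYY L=GWOW
Query: D face = GOYY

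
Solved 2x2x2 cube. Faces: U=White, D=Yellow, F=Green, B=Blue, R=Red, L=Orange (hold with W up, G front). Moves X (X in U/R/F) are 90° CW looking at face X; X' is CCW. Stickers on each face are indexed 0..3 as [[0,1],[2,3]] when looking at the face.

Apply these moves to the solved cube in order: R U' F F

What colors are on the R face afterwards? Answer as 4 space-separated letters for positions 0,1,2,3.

Answer: O Y B R

Derivation:
After move 1 (R): R=RRRR U=WGWG F=GYGY D=YBYB B=WBWB
After move 2 (U'): U=GGWW F=OOGY R=GYRR B=RRWB L=WBOO
After move 3 (F): F=GOYO U=GGOB R=WYWR D=RGYB L=WYOB
After move 4 (F): F=YGOO U=GGBY R=OYBR D=WWYB L=WROG
Query: R face = OYBR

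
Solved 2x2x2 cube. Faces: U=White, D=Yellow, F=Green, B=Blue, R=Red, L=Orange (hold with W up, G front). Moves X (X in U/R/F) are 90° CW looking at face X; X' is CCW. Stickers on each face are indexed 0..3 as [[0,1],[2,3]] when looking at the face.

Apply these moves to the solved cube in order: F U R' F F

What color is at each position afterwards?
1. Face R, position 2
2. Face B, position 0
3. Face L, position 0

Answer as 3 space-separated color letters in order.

After move 1 (F): F=GGGG U=WWOO R=WRWR D=RRYY L=OYOY
After move 2 (U): U=OWOW F=WRGG R=BBWR B=OYBB L=GGOY
After move 3 (R'): R=BRBW U=OBOO F=WWGW D=RRYG B=YYRB
After move 4 (F): F=GWWW U=OBYG R=OROW D=BBYG L=GROR
After move 5 (F): F=WGWW U=OBRR R=YRGW D=OOYG L=GBOB
Query 1: R[2] = G
Query 2: B[0] = Y
Query 3: L[0] = G

Answer: G Y G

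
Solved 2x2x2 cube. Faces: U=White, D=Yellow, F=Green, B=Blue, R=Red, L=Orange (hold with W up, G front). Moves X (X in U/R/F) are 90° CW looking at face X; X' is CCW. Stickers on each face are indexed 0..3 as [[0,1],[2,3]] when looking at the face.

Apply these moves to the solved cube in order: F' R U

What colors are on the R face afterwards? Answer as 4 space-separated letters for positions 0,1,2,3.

Answer: R B R R

Derivation:
After move 1 (F'): F=GGGG U=WWRR R=YRYR D=OOYY L=OWOW
After move 2 (R): R=YYRR U=WGRG F=GOGY D=OBYB B=RBWB
After move 3 (U): U=RWGG F=YYGY R=RBRR B=OWWB L=GOOW
Query: R face = RBRR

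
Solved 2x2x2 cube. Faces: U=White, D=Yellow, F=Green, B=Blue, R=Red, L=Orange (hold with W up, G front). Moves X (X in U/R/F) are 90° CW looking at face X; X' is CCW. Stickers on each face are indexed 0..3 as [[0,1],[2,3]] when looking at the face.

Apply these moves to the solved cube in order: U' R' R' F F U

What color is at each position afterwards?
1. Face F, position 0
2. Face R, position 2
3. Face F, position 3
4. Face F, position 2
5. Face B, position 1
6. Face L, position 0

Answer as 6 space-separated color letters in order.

Answer: O B O B G R

Derivation:
After move 1 (U'): U=WWWW F=OOGG R=GGRR B=RRBB L=BBOO
After move 2 (R'): R=GRGR U=WBWR F=OWGW D=YOYG B=YRYB
After move 3 (R'): R=RRGG U=WYWY F=OBGR D=YWYW B=GROB
After move 4 (F): F=GORB U=WYOB R=WRYG D=GRYW L=BYOW
After move 5 (F): F=RGBO U=WYWY R=ORBG D=YWYW L=BGOR
After move 6 (U): U=WWYY F=ORBO R=GRBG B=BGOB L=RGOR
Query 1: F[0] = O
Query 2: R[2] = B
Query 3: F[3] = O
Query 4: F[2] = B
Query 5: B[1] = G
Query 6: L[0] = R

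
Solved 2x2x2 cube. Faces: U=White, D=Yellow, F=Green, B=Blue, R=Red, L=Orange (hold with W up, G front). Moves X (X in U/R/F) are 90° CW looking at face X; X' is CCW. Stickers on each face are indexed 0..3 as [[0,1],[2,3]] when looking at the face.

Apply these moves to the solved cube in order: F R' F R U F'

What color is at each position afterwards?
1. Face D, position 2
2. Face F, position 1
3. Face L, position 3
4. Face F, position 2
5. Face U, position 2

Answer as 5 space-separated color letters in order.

After move 1 (F): F=GGGG U=WWOO R=WRWR D=RRYY L=OYOY
After move 2 (R'): R=RRWW U=WBOB F=GWGO D=RGYG B=YBRB
After move 3 (F): F=GGOW U=WBYY R=ORBW D=WRYG L=OROG
After move 4 (R): R=BOWR U=WGYW F=GROG D=WRYY B=YBBB
After move 5 (U): U=YWWG F=BOOG R=YBWR B=ORBB L=GROG
After move 6 (F'): F=OGBO U=YWYW R=RBWR D=RGYY L=GGOW
Query 1: D[2] = Y
Query 2: F[1] = G
Query 3: L[3] = W
Query 4: F[2] = B
Query 5: U[2] = Y

Answer: Y G W B Y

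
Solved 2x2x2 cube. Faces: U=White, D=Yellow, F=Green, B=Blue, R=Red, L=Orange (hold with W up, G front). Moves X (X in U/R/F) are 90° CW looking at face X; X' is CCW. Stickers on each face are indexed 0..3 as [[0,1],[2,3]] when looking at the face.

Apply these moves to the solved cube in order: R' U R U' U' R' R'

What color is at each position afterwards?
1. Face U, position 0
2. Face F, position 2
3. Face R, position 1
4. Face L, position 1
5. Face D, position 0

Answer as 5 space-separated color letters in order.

Answer: W G R Y Y

Derivation:
After move 1 (R'): R=RRRR U=WBWB F=GWGW D=YGYG B=YBYB
After move 2 (U): U=WWBB F=RRGW R=YBRR B=OOYB L=GWOO
After move 3 (R): R=RYRB U=WRBW F=RGGG D=YYYO B=BOWB
After move 4 (U'): U=RWWB F=GWGG R=RGRB B=RYWB L=BOOO
After move 5 (U'): U=WBRW F=BOGG R=GWRB B=RGWB L=RYOO
After move 6 (R'): R=WBGR U=WWRR F=BBGW D=YOYG B=OGYB
After move 7 (R'): R=BRWG U=WYRO F=BWGR D=YBYW B=GGOB
Query 1: U[0] = W
Query 2: F[2] = G
Query 3: R[1] = R
Query 4: L[1] = Y
Query 5: D[0] = Y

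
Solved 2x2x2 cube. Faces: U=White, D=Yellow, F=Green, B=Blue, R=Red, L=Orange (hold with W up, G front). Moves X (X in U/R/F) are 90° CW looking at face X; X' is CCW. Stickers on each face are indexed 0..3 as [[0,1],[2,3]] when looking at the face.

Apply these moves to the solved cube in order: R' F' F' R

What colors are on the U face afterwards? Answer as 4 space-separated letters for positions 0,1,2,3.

After move 1 (R'): R=RRRR U=WBWB F=GWGW D=YGYG B=YBYB
After move 2 (F'): F=WWGG U=WBRR R=GRYR D=OOYG L=OBOW
After move 3 (F'): F=WGWG U=WBGY R=OROR D=BWYG L=OROR
After move 4 (R): R=OORR U=WGGG F=WWWG D=BYYY B=YBBB
Query: U face = WGGG

Answer: W G G G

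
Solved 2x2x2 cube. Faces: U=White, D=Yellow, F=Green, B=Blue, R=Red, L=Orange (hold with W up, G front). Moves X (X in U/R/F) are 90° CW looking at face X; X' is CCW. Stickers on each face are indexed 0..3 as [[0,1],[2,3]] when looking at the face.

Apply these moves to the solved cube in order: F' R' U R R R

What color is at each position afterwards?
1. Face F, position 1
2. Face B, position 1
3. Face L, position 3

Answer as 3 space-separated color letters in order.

After move 1 (F'): F=GGGG U=WWRR R=YRYR D=OOYY L=OWOW
After move 2 (R'): R=RRYY U=WBRB F=GWGR D=OGYG B=YBOB
After move 3 (U): U=RWBB F=RRGR R=YBYY B=OWOB L=GWOW
After move 4 (R): R=YYYB U=RRBR F=RGGG D=OOYO B=BWWB
After move 5 (R): R=YYBY U=RGBG F=ROGO D=OWYB B=RWRB
After move 6 (R): R=BYYY U=ROBO F=RWGB D=ORYR B=GWGB
Query 1: F[1] = W
Query 2: B[1] = W
Query 3: L[3] = W

Answer: W W W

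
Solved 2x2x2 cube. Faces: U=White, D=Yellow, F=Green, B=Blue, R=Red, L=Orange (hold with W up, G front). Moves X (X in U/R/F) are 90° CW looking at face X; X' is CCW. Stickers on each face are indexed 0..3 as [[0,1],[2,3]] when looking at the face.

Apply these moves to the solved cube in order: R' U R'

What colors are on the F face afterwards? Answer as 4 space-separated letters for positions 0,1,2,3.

After move 1 (R'): R=RRRR U=WBWB F=GWGW D=YGYG B=YBYB
After move 2 (U): U=WWBB F=RRGW R=YBRR B=OOYB L=GWOO
After move 3 (R'): R=BRYR U=WYBO F=RWGB D=YRYW B=GOGB
Query: F face = RWGB

Answer: R W G B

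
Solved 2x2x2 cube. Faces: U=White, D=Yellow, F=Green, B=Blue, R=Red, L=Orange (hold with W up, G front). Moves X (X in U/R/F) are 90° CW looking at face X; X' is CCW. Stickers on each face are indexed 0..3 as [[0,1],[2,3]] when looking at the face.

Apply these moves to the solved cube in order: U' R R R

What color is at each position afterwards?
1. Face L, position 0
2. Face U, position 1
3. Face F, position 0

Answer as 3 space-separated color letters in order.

Answer: B B O

Derivation:
After move 1 (U'): U=WWWW F=OOGG R=GGRR B=RRBB L=BBOO
After move 2 (R): R=RGRG U=WOWG F=OYGY D=YBYR B=WRWB
After move 3 (R): R=RRGG U=WYWY F=OBGR D=YWYW B=GROB
After move 4 (R): R=GRGR U=WBWR F=OWGW D=YOYG B=YRYB
Query 1: L[0] = B
Query 2: U[1] = B
Query 3: F[0] = O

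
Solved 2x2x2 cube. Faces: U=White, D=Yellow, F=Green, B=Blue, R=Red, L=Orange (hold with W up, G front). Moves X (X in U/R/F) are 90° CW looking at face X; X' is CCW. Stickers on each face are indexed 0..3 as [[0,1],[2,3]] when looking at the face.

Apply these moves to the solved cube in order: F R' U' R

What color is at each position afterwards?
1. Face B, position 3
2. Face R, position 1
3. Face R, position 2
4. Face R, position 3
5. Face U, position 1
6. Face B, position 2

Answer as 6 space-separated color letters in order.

Answer: B G W W Y B

Derivation:
After move 1 (F): F=GGGG U=WWOO R=WRWR D=RRYY L=OYOY
After move 2 (R'): R=RRWW U=WBOB F=GWGO D=RGYG B=YBRB
After move 3 (U'): U=BBWO F=OYGO R=GWWW B=RRRB L=YBOY
After move 4 (R): R=WGWW U=BYWO F=OGGG D=RRYR B=ORBB
Query 1: B[3] = B
Query 2: R[1] = G
Query 3: R[2] = W
Query 4: R[3] = W
Query 5: U[1] = Y
Query 6: B[2] = B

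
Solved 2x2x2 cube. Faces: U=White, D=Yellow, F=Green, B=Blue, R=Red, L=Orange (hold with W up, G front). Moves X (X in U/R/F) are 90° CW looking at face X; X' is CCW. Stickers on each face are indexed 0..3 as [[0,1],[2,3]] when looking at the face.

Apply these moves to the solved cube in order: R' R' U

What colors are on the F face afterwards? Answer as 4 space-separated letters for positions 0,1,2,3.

After move 1 (R'): R=RRRR U=WBWB F=GWGW D=YGYG B=YBYB
After move 2 (R'): R=RRRR U=WYWY F=GBGB D=YWYW B=GBGB
After move 3 (U): U=WWYY F=RRGB R=GBRR B=OOGB L=GBOO
Query: F face = RRGB

Answer: R R G B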